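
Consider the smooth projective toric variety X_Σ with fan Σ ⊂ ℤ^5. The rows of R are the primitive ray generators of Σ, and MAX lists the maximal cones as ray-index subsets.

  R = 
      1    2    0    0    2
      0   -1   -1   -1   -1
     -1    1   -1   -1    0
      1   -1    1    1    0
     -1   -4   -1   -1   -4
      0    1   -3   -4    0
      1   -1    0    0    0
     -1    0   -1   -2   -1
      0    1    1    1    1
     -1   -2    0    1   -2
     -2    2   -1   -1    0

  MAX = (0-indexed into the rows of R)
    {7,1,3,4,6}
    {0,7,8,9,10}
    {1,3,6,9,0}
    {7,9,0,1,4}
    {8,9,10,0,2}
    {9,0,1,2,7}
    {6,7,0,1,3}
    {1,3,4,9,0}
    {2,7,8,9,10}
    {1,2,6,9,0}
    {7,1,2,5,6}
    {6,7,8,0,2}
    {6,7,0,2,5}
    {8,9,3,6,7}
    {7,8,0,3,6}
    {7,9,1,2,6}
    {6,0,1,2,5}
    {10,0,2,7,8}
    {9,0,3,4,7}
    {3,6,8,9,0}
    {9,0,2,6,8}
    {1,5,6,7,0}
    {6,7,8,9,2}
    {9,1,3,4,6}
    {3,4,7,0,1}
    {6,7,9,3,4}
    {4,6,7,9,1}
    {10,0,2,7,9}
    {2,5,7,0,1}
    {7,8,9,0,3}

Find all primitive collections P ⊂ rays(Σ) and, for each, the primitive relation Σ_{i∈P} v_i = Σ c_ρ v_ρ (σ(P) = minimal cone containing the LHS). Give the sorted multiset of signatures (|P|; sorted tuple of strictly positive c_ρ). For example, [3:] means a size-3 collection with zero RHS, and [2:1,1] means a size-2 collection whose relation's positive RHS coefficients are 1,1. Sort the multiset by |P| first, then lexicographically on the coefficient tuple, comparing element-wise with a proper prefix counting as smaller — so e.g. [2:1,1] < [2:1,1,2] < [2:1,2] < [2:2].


Minimal non-faces — 18 found among 11 rays, 30 max cones:

  • {1,8}:  v_{1} + v_{8} = 0  ⟹  sig = [2:]
  • {2,3}:  v_{2} + v_{3} = 0  ⟹  sig = [2:]
  • {6,10}:  v_{6} + v_{10} = v_{2}  ⟹  sig = [2:1]
  • {2,4}:  v_{2} + v_{4} = v_{1} + v_{7} + v_{9}  ⟹  sig = [2:1,1,1]
  • {4,8}:  v_{4} + v_{8} = v_{3} + v_{7} + v_{9}  ⟹  sig = [2:1,1,1]
  • {1,10}:  v_{1} + v_{10} = v_{0} + v_{2} + v_{7} + v_{9}  ⟹  sig = [2:1,1,1,1]
  • {3,5}:  v_{3} + v_{5} = v_{0} + v_{1} + v_{6} + v_{7}  ⟹  sig = [2:1,1,1,1]
  • {3,10}:  v_{3} + v_{10} = v_{0} + v_{7} + v_{8} + v_{9}  ⟹  sig = [2:1,1,1,1]
  • {5,8}:  v_{5} + v_{8} = v_{0} + v_{2} + v_{6} + v_{7}  ⟹  sig = [2:1,1,1,1]
  • {5,10}:  v_{5} + v_{10} = v_{0} + v_{1} + 2·v_{2} + v_{7}  ⟹  sig = [2:1,1,1,2]
  • {5,9}:  v_{5} + v_{9} = 2·v_{1} + v_{2}  ⟹  sig = [2:1,2]
  • {4,10}:  v_{4} + v_{10} = v_{0} + 2·v_{7} + 2·v_{9}  ⟹  sig = [2:1,2,2]
  • {4,5}:  v_{4} + v_{5} = 3·v_{1} + v_{7}  ⟹  sig = [2:1,3]
  • {0,4,6}:  v_{0} + v_{4} + v_{6} = 2·v_{1} + v_{3}  ⟹  sig = [3:1,2]
  • {0,6,7,9}:  v_{0} + v_{6} + v_{7} + v_{9} = v_{1}  ⟹  sig = [4:1]
  • {1,3,7,9}:  v_{1} + v_{3} + v_{7} + v_{9} = v_{4}  ⟹  sig = [4:1]
  • {0,1,2,6,7}:  v_{0} + v_{1} + v_{2} + v_{6} + v_{7} = v_{5}  ⟹  sig = [5:1]
  • {0,2,7,8,9}:  v_{0} + v_{2} + v_{7} + v_{8} + v_{9} = v_{10}  ⟹  sig = [5:1]

Sorted signature multiset PRS(X):
    [2:]
    [2:]
    [2:1]
    [2:1,1,1]
    [2:1,1,1]
    [2:1,1,1,1]
    [2:1,1,1,1]
    [2:1,1,1,1]
    [2:1,1,1,1]
    [2:1,1,1,2]
    [2:1,2]
    [2:1,2,2]
    [2:1,3]
    [3:1,2]
    [4:1]
    [4:1]
    [5:1]
    [5:1]


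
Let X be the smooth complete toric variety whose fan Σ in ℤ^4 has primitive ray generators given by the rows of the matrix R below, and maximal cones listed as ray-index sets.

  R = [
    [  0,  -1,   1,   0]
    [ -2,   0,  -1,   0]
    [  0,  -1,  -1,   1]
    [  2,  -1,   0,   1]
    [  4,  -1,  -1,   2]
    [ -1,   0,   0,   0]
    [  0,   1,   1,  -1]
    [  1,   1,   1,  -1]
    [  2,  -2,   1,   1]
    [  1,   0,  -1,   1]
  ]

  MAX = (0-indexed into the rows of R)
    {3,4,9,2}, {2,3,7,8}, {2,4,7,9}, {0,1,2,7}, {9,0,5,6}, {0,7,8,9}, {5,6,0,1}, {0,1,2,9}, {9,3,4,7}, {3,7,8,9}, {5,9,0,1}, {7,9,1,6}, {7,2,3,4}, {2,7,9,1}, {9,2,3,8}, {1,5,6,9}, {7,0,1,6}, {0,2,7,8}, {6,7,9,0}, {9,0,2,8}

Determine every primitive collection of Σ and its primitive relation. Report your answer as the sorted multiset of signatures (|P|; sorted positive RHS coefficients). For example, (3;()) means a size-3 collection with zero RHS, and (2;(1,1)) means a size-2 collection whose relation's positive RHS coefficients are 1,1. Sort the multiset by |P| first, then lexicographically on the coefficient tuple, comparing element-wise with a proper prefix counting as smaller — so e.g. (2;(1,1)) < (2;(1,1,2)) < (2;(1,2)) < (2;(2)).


Minimal non-faces — 20 found among 10 rays, 20 max cones:

  • {2,6}:  v_{2} + v_{6} = 0  ⇒ sig = (2;())
  • {0,3}:  v_{0} + v_{3} = v_{8}  ⇒ sig = (2;(1))
  • {1,3}:  v_{1} + v_{3} = v_{2}  ⇒ sig = (2;(1))
  • {5,7}:  v_{5} + v_{7} = v_{6}  ⇒ sig = (2;(1))
  • {1,8}:  v_{1} + v_{8} = v_{0} + v_{2}  ⇒ sig = (2;(1,1))
  • {3,5}:  v_{3} + v_{5} = v_{0} + v_{9}  ⇒ sig = (2;(1,1))
  • {4,5}:  v_{4} + v_{5} = v_{3} + v_{9}  ⇒ sig = (2;(1,1))
  • {2,5}:  v_{2} + v_{5} = v_{0} + v_{1} + v_{9}  ⇒ sig = (2;(1,1,1))
  • {3,6}:  v_{3} + v_{6} = v_{0} + v_{7} + v_{9}  ⇒ sig = (2;(1,1,1))
  • {4,6}:  v_{4} + v_{6} = v_{3} + v_{7} + v_{9}  ⇒ sig = (2;(1,1,1))
  • {1,4}:  v_{1} + v_{4} = 2·v_{2} + v_{7} + v_{9}  ⇒ sig = (2;(1,1,2))
  • {6,8}:  v_{6} + v_{8} = 2·v_{0} + v_{7} + v_{9}  ⇒ sig = (2;(1,1,2))
  • {5,8}:  v_{5} + v_{8} = 2·v_{0} + v_{9}  ⇒ sig = (2;(1,2))
  • {0,4}:  v_{0} + v_{4} = 2·v_{3}  ⇒ sig = (2;(2))
  • {4,8}:  v_{4} + v_{8} = 3·v_{3}  ⇒ sig = (2;(3))
  • {0,1,7,9}:  v_{0} + v_{1} + v_{7} + v_{9} = 0  ⇒ sig = (4;())
  • {0,1,6,9}:  v_{0} + v_{1} + v_{6} + v_{9} = v_{5}  ⇒ sig = (4;(1))
  • {0,2,7,9}:  v_{0} + v_{2} + v_{7} + v_{9} = v_{3}  ⇒ sig = (4;(1))
  • {2,3,7,9}:  v_{2} + v_{3} + v_{7} + v_{9} = v_{4}  ⇒ sig = (4;(1))
  • {2,7,8,9}:  v_{2} + v_{7} + v_{8} + v_{9} = 2·v_{3}  ⇒ sig = (4;(2))

Sorted signature multiset PRS(X):
{ (2;()),  (2;(1)) ×3,  (2;(1,1)) ×3,  (2;(1,1,1)) ×3,  (2;(1,1,2)) ×2,  (2;(1,2)),  (2;(2)),  (2;(3)),  (4;()),  (4;(1)) ×3,  (4;(2)) }


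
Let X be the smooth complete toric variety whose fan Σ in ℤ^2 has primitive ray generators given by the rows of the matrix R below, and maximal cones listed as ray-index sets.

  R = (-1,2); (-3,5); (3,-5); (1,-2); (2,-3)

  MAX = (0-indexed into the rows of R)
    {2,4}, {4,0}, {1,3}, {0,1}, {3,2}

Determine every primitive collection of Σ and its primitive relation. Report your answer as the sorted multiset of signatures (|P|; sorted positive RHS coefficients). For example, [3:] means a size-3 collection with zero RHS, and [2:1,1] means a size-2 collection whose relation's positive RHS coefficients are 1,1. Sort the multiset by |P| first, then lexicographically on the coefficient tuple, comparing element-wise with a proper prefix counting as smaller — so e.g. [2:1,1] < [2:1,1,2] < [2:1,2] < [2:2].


Primitive collections (5):

  P={0,3}:  v_{0} + v_{3} = 0  →  sig = [2:]
  P={1,2}:  v_{1} + v_{2} = 0  →  sig = [2:]
  P={0,2}:  v_{0} + v_{2} = v_{4}  →  sig = [2:1]
  P={1,4}:  v_{1} + v_{4} = v_{0}  →  sig = [2:1]
  P={3,4}:  v_{3} + v_{4} = v_{2}  →  sig = [2:1]

so the primitive-relation signature multiset is
    [2:]
    [2:]
    [2:1]
    [2:1]
    [2:1]


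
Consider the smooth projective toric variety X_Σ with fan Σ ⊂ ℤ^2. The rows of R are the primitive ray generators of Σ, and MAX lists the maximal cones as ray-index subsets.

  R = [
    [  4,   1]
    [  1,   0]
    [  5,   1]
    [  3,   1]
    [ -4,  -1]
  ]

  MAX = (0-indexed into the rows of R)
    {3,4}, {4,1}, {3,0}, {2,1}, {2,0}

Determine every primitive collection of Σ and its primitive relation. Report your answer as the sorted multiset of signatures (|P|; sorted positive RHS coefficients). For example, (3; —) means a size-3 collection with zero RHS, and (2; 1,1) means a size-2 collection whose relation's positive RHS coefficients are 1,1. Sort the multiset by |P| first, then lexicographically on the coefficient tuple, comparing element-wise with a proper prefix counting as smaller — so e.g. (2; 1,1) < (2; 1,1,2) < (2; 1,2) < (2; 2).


Δ(Σ) — 5 vertices, 5 min non-faces:

  {0,4}:  v_{0} + v_{4} = 0 — sig = (2; —)
  {0,1}:  v_{0} + v_{1} = v_{2} — sig = (2; 1)
  {1,3}:  v_{1} + v_{3} = v_{0} — sig = (2; 1)
  {2,4}:  v_{2} + v_{4} = v_{1} — sig = (2; 1)
  {2,3}:  v_{2} + v_{3} = 2·v_{0} — sig = (2; 2)

so the primitive-relation signature multiset is
    (2; —)
    (2; 1)
    (2; 1)
    (2; 1)
    (2; 2)


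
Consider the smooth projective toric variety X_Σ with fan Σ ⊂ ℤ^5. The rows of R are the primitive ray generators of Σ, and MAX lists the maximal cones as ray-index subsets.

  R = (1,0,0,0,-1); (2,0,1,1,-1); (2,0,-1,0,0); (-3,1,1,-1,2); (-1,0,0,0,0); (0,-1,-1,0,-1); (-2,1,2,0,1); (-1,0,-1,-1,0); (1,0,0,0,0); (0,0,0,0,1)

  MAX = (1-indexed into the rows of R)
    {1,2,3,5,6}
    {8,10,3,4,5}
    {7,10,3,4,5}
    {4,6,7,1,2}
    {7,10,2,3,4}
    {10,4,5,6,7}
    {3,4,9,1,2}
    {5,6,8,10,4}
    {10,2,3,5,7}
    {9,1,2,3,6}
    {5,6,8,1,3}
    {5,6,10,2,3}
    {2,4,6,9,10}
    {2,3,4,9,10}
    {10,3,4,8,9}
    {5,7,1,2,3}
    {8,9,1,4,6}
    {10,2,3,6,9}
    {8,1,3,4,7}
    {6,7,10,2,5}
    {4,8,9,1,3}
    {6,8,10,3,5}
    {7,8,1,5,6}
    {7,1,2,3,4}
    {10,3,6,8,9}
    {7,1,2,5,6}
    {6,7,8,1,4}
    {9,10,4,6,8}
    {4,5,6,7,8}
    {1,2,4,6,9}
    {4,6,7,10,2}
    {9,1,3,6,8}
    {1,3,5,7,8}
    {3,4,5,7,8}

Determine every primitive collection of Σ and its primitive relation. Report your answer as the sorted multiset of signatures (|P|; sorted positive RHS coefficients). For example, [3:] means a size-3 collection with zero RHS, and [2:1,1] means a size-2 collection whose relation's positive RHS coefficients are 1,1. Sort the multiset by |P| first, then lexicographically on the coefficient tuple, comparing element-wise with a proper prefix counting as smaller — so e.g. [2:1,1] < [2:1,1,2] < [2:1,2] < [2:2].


Σ has 9 primitive collections:

  P={5,9}:  v_{5} + v_{9} = 0 — sig = [2:]
  P={1,10}:  v_{1} + v_{10} = v_{9} — sig = [2:1]
  P={2,8}:  v_{2} + v_{8} = v_{1} — sig = [2:1]
  P={7,9}:  v_{7} + v_{9} = v_{2} + v_{4} — sig = [2:1,1]
  P={3,6,7}:  v_{3} + v_{6} + v_{7} = 0 — sig = [3:]
  P={2,4,5}:  v_{2} + v_{4} + v_{5} = v_{7} — sig = [3:1]
  P={7,8,10}:  v_{7} + v_{8} + v_{10} = v_{4} — sig = [3:1]
  P={1,4,5}:  v_{1} + v_{4} + v_{5} = v_{7} + v_{8} — sig = [3:1,1]
  P={3,4,6}:  v_{3} + v_{4} + v_{6} = v_{8} + v_{10} — sig = [3:1,1]

so the primitive-relation signature multiset is
{ [2:],  [2:1] ×2,  [2:1,1],  [3:],  [3:1] ×2,  [3:1,1] ×2 }


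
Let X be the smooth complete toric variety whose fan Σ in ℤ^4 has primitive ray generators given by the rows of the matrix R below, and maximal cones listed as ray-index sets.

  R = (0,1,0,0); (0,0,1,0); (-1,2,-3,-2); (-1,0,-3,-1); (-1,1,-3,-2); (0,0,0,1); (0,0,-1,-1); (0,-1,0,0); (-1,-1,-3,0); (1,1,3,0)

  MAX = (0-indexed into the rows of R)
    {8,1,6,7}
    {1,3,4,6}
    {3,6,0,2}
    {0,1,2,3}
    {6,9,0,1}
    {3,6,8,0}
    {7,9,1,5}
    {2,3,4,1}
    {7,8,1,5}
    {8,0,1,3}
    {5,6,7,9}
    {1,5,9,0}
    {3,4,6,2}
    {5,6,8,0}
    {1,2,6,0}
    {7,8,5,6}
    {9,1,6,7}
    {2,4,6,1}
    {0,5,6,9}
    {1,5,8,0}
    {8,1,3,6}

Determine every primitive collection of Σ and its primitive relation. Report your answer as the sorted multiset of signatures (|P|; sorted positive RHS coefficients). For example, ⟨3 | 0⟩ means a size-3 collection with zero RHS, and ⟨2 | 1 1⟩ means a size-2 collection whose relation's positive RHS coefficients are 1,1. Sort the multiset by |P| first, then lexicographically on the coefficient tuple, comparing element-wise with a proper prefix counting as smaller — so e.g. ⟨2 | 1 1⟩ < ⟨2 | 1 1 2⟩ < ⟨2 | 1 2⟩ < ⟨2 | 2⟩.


Δ(Σ) — 10 vertices, 18 min non-faces:

  P={0,7}:  v_{0} + v_{7} = 0  →  sig = ⟨2 | 0⟩
  P={8,9}:  v_{8} + v_{9} = 0  →  sig = ⟨2 | 0⟩
  P={0,4}:  v_{0} + v_{4} = v_{2}  →  sig = ⟨2 | 1⟩
  P={2,7}:  v_{2} + v_{7} = v_{4}  →  sig = ⟨2 | 1⟩
  P={3,5}:  v_{3} + v_{5} = v_{0} + v_{8}  →  sig = ⟨2 | 1 1⟩
  P={4,5}:  v_{4} + v_{5} = v_{0} + v_{3}  →  sig = ⟨2 | 1 1⟩
  P={3,7}:  v_{3} + v_{7} = v_{1} + v_{6} + v_{8}  →  sig = ⟨2 | 1 1 1⟩
  P={3,9}:  v_{3} + v_{9} = v_{0} + v_{1} + v_{6}  →  sig = ⟨2 | 1 1 1⟩
  P={4,7}:  v_{4} + v_{7} = v_{1} + v_{3} + v_{6}  →  sig = ⟨2 | 1 1 1⟩
  P={2,5}:  v_{2} + v_{5} = 2·v_{0} + v_{3}  →  sig = ⟨2 | 1 2⟩
  P={2,8}:  v_{2} + v_{8} = v_{0} + 2·v_{3}  →  sig = ⟨2 | 1 2⟩
  P={4,8}:  v_{4} + v_{8} = 2·v_{3}  →  sig = ⟨2 | 2⟩
  P={4,9}:  v_{4} + v_{9} = 2·v_{0} + 2·v_{1} + 2·v_{6}  →  sig = ⟨2 | 2 2 2⟩
  P={2,9}:  v_{2} + v_{9} = 3·v_{0} + 2·v_{1} + 2·v_{6}  →  sig = ⟨2 | 2 2 3⟩
  P={1,5,6}:  v_{1} + v_{5} + v_{6} = 0  →  sig = ⟨3 | 0⟩
  P={0,1,3,6}:  v_{0} + v_{1} + v_{3} + v_{6} = v_{4}  →  sig = ⟨4 | 1⟩
  P={0,1,6,8}:  v_{0} + v_{1} + v_{6} + v_{8} = v_{3}  →  sig = ⟨4 | 1⟩
  P={1,2,3,6}:  v_{1} + v_{2} + v_{3} + v_{6} = 2·v_{4}  →  sig = ⟨4 | 2⟩

Sorted signature multiset PRS(X):
    |P|=2: 14 collections, coeffs (), (), (1), (1), (1,1), (1,1), (1,1,1), (1,1,1), (1,1,1), (1,2), (1,2), (2), (2,2,2), (2,2,3)
    |P|=3: 1 collection, coeffs ()
    |P|=4: 3 collections, coeffs (1), (1), (2)


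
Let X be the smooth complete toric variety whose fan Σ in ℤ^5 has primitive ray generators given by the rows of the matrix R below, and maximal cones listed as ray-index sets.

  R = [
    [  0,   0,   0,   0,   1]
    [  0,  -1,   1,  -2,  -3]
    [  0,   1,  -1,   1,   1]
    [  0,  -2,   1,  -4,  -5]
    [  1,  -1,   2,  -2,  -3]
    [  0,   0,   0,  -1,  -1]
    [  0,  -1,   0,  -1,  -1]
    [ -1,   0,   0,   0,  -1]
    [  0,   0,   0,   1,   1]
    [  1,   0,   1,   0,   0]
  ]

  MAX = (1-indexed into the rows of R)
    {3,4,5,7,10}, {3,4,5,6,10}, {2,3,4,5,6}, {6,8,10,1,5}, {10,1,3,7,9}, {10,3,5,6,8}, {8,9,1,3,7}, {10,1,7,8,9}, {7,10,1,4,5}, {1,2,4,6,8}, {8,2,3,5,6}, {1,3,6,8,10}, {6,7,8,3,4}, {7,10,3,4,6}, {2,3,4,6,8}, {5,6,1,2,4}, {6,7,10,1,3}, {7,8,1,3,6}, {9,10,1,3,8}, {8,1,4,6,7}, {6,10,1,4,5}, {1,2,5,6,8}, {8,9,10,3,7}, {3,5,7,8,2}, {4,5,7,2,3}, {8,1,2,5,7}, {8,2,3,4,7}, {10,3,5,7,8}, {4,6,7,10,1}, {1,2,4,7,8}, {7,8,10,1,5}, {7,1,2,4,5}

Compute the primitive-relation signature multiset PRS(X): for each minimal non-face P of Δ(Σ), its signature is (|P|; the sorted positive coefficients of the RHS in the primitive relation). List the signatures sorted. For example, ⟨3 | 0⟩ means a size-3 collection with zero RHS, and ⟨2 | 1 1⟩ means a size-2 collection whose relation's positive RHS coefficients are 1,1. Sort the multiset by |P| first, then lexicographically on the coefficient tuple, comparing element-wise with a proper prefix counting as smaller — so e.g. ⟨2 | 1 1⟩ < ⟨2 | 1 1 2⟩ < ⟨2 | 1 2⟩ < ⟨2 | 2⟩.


14 collections generate NE(X_Σ); each relation:

  {6,9}:  v_{6} + v_{9} = 0 ; sig = ⟨2 | 0⟩
  {2,10}:  v_{2} + v_{10} = v_{5} ; sig = ⟨2 | 1⟩
  {4,9}:  v_{4} + v_{9} = v_{2} + v_{7} ; sig = ⟨2 | 1 1⟩
  {2,9}:  v_{2} + v_{9} = v_{7} + v_{8} + v_{10} ; sig = ⟨2 | 1 1 1⟩
  {5,9}:  v_{5} + v_{9} = v_{7} + v_{8} + 2·v_{10} ; sig = ⟨2 | 1 1 2⟩
  {1,2,3}:  v_{1} + v_{2} + v_{3} = v_{6} ; sig = ⟨3 | 1⟩
  {2,6,7}:  v_{2} + v_{6} + v_{7} = v_{4} ; sig = ⟨3 | 1⟩
  {1,3,5}:  v_{1} + v_{3} + v_{5} = v_{6} + v_{10} ; sig = ⟨3 | 1 1⟩
  {5,6,7}:  v_{5} + v_{6} + v_{7} = v_{4} + v_{10} ; sig = ⟨3 | 1 1⟩
  {1,3,4}:  v_{1} + v_{3} + v_{4} = 2·v_{6} + v_{7} ; sig = ⟨3 | 1 2⟩
  {4,8,10}:  v_{4} + v_{8} + v_{10} = 2·v_{2} ; sig = ⟨3 | 2⟩
  {4,5,8}:  v_{4} + v_{5} + v_{8} = 3·v_{2} ; sig = ⟨3 | 3⟩
  {6,7,8,10}:  v_{6} + v_{7} + v_{8} + v_{10} = v_{2} ; sig = ⟨4 | 1⟩
  {1,3,7,8,10}:  v_{1} + v_{3} + v_{7} + v_{8} + v_{10} = 0 ; sig = ⟨5 | 0⟩

Signatures (|P|; sorted positive RHS coefficients), sorted:
[⟨2 | 0⟩, ⟨2 | 1⟩, ⟨2 | 1 1⟩, ⟨2 | 1 1 1⟩, ⟨2 | 1 1 2⟩, ⟨3 | 1⟩, ⟨3 | 1⟩, ⟨3 | 1 1⟩, ⟨3 | 1 1⟩, ⟨3 | 1 2⟩, ⟨3 | 2⟩, ⟨3 | 3⟩, ⟨4 | 1⟩, ⟨5 | 0⟩]


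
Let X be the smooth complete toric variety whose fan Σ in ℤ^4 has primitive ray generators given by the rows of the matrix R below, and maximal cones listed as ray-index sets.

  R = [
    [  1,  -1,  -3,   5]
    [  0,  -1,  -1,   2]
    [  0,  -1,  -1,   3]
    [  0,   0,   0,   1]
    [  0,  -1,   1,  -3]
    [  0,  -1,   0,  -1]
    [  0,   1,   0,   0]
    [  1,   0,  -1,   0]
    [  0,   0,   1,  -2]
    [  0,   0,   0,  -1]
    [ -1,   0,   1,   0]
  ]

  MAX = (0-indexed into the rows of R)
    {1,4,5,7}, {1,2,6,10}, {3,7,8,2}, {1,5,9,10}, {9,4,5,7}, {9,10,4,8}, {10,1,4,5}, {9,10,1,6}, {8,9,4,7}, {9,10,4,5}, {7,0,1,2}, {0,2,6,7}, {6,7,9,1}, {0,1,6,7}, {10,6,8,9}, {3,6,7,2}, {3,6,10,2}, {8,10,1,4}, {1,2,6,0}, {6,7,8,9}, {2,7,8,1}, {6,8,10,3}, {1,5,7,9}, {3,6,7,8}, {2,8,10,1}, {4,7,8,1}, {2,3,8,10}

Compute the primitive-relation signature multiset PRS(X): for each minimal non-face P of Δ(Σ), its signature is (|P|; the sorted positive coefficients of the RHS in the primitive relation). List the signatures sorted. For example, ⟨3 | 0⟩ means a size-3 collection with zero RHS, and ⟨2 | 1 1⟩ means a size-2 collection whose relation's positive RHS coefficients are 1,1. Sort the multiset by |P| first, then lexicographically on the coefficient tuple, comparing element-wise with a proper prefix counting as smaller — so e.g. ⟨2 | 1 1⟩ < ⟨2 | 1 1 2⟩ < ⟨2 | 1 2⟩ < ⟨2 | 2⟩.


Minimal non-faces — 22 found among 11 rays, 27 max cones:

  P={3,9}:  v_{3} + v_{9} = 0  ⇒ sig = ⟨2 | 0⟩
  P={7,10}:  v_{7} + v_{10} = 0  ⇒ sig = ⟨2 | 0⟩
  P={1,3}:  v_{1} + v_{3} = v_{2}  ⇒ sig = ⟨2 | 1⟩
  P={2,9}:  v_{2} + v_{9} = v_{1}  ⇒ sig = ⟨2 | 1⟩
  P={5,6}:  v_{5} + v_{6} = v_{9}  ⇒ sig = ⟨2 | 1⟩
  P={5,8}:  v_{5} + v_{8} = v_{4}  ⇒ sig = ⟨2 | 1⟩
  P={0,8}:  v_{0} + v_{8} = v_{2} + v_{7}  ⇒ sig = ⟨2 | 1 1⟩
  P={3,5}:  v_{3} + v_{5} = v_{1} + v_{8}  ⇒ sig = ⟨2 | 1 1⟩
  P={4,6}:  v_{4} + v_{6} = v_{8} + v_{9}  ⇒ sig = ⟨2 | 1 1⟩
  P={0,10}:  v_{0} + v_{10} = v_{1} + v_{2} + v_{6}  ⇒ sig = ⟨2 | 1 1 1⟩
  P={0,3}:  v_{0} + v_{3} = 2·v_{2} + v_{6} + v_{7}  ⇒ sig = ⟨2 | 1 1 2⟩
  P={0,4}:  v_{0} + v_{4} = 2·v_{1} + v_{7} + v_{8}  ⇒ sig = ⟨2 | 1 1 2⟩
  P={0,9}:  v_{0} + v_{9} = 2·v_{1} + v_{6} + v_{7}  ⇒ sig = ⟨2 | 1 1 2⟩
  P={0,5}:  v_{0} + v_{5} = 2·v_{1} + v_{7}  ⇒ sig = ⟨2 | 1 2⟩
  P={2,5}:  v_{2} + v_{5} = 2·v_{1} + v_{8}  ⇒ sig = ⟨2 | 1 2⟩
  P={3,4}:  v_{3} + v_{4} = v_{1} + 2·v_{8}  ⇒ sig = ⟨2 | 1 2⟩
  P={2,4}:  v_{2} + v_{4} = 2·v_{1} + 2·v_{8}  ⇒ sig = ⟨2 | 2 2⟩
  P={1,6,8}:  v_{1} + v_{6} + v_{8} = 0  ⇒ sig = ⟨3 | 0⟩
  P={1,8,9}:  v_{1} + v_{8} + v_{9} = v_{5}  ⇒ sig = ⟨3 | 1⟩
  P={2,6,8}:  v_{2} + v_{6} + v_{8} = v_{3}  ⇒ sig = ⟨3 | 1⟩
  P={1,4,9}:  v_{1} + v_{4} + v_{9} = 2·v_{5}  ⇒ sig = ⟨3 | 2⟩
  P={1,2,6,7}:  v_{1} + v_{2} + v_{6} + v_{7} = v_{0}  ⇒ sig = ⟨4 | 1⟩

Signatures (|P|; sorted positive RHS coefficients), sorted:
    |P|=2: 17 collections, coeffs (), (), (1), (1), (1), (1), (1,1), (1,1), (1,1), (1,1,1), (1,1,2), (1,1,2), (1,1,2), (1,2), (1,2), (1,2), (2,2)
    |P|=3: 4 collections, coeffs (), (1), (1), (2)
    |P|=4: 1 collection, coeffs (1)


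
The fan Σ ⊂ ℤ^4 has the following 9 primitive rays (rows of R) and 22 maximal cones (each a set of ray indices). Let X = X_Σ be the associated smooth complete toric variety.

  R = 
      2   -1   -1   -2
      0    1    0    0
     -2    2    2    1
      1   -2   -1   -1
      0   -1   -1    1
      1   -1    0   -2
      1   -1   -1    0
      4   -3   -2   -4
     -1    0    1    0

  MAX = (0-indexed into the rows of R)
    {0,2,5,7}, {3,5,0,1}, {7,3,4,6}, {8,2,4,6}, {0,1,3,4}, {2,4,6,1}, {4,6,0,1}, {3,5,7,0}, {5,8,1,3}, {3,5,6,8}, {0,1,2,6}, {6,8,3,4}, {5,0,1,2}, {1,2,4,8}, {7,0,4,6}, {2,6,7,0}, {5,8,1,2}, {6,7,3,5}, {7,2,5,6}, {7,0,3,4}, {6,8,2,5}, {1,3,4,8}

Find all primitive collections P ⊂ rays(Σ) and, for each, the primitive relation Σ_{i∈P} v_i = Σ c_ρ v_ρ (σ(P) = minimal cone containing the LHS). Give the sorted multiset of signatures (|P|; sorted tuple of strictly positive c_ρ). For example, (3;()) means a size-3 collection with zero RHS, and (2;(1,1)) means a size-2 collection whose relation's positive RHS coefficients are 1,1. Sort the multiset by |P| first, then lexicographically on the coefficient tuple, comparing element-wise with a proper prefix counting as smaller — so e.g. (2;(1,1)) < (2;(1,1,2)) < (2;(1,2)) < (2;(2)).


Minimal non-faces — 12 found among 9 rays, 22 max cones:

  {0,8}:  v_{0} + v_{8} = v_{5} — sig = (2;(1))
  {2,3}:  v_{2} + v_{3} = v_{8} — sig = (2;(1))
  {4,5}:  v_{4} + v_{5} = v_{3} — sig = (2;(1))
  {7,8}:  v_{7} + v_{8} = 2·v_{5} + v_{6} — sig = (2;(1,2))
  {1,7}:  v_{1} + v_{7} = 2·v_{0} — sig = (2;(2))
  {0,2,4}:  v_{0} + v_{2} + v_{4} = 0 — sig = (3;())
  {1,6,8}:  v_{1} + v_{6} + v_{8} = 0 — sig = (3;())
  {0,5,6}:  v_{0} + v_{5} + v_{6} = v_{7} — sig = (3;(1))
  {1,5,6}:  v_{1} + v_{5} + v_{6} = v_{0} — sig = (3;(1))
  {0,3,6}:  v_{0} + v_{3} + v_{6} = v_{4} + v_{7} — sig = (3;(1,1))
  {1,3,6}:  v_{1} + v_{3} + v_{6} = v_{0} + v_{4} — sig = (3;(1,1))
  {2,4,7}:  v_{2} + v_{4} + v_{7} = v_{5} + v_{6} — sig = (3;(1,1))

Hence PRS(X_Σ) =
[(2;(1)), (2;(1)), (2;(1)), (2;(1,2)), (2;(2)), (3;()), (3;()), (3;(1)), (3;(1)), (3;(1,1)), (3;(1,1)), (3;(1,1))]


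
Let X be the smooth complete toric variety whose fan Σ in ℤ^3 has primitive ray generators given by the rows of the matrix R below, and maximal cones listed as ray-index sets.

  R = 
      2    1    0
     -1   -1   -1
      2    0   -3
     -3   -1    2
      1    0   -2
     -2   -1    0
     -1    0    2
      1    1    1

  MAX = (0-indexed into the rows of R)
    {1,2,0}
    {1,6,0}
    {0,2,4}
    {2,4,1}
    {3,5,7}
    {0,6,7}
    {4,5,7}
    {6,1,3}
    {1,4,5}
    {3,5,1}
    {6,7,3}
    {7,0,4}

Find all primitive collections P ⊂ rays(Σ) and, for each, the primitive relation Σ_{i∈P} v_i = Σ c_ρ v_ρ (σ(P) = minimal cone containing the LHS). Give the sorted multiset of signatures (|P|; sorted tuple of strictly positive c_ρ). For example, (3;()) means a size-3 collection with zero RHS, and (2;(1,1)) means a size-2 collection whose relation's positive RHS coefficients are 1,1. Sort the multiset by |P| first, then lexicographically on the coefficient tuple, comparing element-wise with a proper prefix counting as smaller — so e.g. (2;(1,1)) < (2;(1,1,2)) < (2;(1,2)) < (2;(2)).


Primitive collections (11):

  • {0,5}:  v_{0} + v_{5} = 0  →  sig = (2;())
  • {1,7}:  v_{1} + v_{7} = 0  →  sig = (2;())
  • {4,6}:  v_{4} + v_{6} = 0  →  sig = (2;())
  • {0,3}:  v_{0} + v_{3} = v_{6}  →  sig = (2;(1))
  • {2,3}:  v_{2} + v_{3} = v_{1}  →  sig = (2;(1))
  • {3,4}:  v_{3} + v_{4} = v_{5}  →  sig = (2;(1))
  • {5,6}:  v_{5} + v_{6} = v_{3}  →  sig = (2;(1))
  • {2,5}:  v_{2} + v_{5} = v_{1} + v_{4}  →  sig = (2;(1,1))
  • {2,6}:  v_{2} + v_{6} = v_{0} + v_{1}  →  sig = (2;(1,1))
  • {2,7}:  v_{2} + v_{7} = v_{0} + v_{4}  →  sig = (2;(1,1))
  • {0,1,4}:  v_{0} + v_{1} + v_{4} = v_{2}  →  sig = (3;(1))

Signatures (|P|; sorted positive RHS coefficients), sorted:
[(2;()), (2;()), (2;()), (2;(1)), (2;(1)), (2;(1)), (2;(1)), (2;(1,1)), (2;(1,1)), (2;(1,1)), (3;(1))]


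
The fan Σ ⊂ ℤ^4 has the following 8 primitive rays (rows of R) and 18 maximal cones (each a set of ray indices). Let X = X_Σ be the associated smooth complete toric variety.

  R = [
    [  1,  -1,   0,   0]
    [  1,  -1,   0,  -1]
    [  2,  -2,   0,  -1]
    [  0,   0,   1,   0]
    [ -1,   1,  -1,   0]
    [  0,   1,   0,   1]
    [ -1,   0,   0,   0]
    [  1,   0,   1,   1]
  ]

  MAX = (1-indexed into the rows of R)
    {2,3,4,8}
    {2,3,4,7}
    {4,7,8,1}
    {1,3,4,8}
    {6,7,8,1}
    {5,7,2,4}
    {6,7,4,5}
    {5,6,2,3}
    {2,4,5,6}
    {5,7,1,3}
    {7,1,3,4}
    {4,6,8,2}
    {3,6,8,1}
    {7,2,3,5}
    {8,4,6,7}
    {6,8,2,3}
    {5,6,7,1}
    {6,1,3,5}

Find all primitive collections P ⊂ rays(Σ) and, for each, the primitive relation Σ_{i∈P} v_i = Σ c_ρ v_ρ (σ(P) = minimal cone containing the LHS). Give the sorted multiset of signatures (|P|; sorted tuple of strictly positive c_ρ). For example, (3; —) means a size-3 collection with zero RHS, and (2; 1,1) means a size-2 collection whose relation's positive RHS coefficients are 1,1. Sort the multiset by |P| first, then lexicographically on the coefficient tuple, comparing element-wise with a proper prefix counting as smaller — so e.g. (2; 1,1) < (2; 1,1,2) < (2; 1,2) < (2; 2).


|primitive collections| = 10. Relations:

  P={1,2}:  v_{1} + v_{2} = v_{3}  so sig = (2; 1)
  P={5,8}:  v_{5} + v_{8} = v_{6}  so sig = (2; 1)
  P={1,4,5}:  v_{1} + v_{4} + v_{5} = 0  so sig = (3; —)
  P={2,6,7}:  v_{2} + v_{6} + v_{7} = 0  so sig = (3; —)
  P={1,4,6}:  v_{1} + v_{4} + v_{6} = v_{8}  so sig = (3; 1)
  P={3,4,5}:  v_{3} + v_{4} + v_{5} = v_{2}  so sig = (3; 1)
  P={3,6,7}:  v_{3} + v_{6} + v_{7} = v_{1}  so sig = (3; 1)
  P={2,7,8}:  v_{2} + v_{7} + v_{8} = v_{1} + v_{4}  so sig = (3; 1,1)
  P={3,4,6}:  v_{3} + v_{4} + v_{6} = v_{2} + v_{8}  so sig = (3; 1,1)
  P={3,7,8}:  v_{3} + v_{7} + v_{8} = 2·v_{1} + v_{4}  so sig = (3; 1,2)

Hence PRS(X_Σ) =
{ (2; 1) ×2,  (3; —) ×2,  (3; 1) ×3,  (3; 1,1) ×2,  (3; 1,2) }


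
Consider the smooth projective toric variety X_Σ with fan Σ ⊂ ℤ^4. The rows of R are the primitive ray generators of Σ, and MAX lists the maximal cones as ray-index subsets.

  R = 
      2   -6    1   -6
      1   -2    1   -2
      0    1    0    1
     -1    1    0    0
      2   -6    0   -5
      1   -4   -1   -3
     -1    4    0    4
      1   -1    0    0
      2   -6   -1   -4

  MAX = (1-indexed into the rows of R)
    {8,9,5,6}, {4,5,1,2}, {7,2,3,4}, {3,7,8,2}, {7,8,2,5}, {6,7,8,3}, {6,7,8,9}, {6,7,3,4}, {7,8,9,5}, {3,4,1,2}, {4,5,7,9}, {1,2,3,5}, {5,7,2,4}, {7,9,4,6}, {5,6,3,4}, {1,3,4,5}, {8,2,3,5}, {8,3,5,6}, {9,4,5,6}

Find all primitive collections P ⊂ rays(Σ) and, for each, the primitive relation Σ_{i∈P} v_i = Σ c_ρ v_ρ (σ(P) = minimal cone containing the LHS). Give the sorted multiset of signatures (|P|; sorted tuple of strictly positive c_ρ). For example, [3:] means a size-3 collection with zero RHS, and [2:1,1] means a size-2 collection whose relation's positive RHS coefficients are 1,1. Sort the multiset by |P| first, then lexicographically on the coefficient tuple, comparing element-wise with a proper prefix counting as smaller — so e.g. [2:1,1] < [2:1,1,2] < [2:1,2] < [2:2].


|primitive collections| = 11. Relations:

  P={4,8}:  v_{4} + v_{8} = 0 ; sig = [2:]
  P={1,7}:  v_{1} + v_{7} = v_{2} ; sig = [2:1]
  P={2,6}:  v_{2} + v_{6} = v_{5} ; sig = [2:1]
  P={3,9}:  v_{3} + v_{9} = v_{6} + v_{8} ; sig = [2:1,1]
  P={1,8}:  v_{1} + v_{8} = v_{2} + v_{3} + v_{5} ; sig = [2:1,1,1]
  P={1,6}:  v_{1} + v_{6} = v_{3} + v_{4} + 2·v_{5} ; sig = [2:1,1,2]
  P={2,9}:  v_{2} + v_{9} = 2·v_{5} + v_{7} ; sig = [2:1,2]
  P={1,9}:  v_{1} + v_{9} = 2·v_{5} ; sig = [2:2]
  P={3,5,7}:  v_{3} + v_{5} + v_{7} = v_{8} ; sig = [3:1]
  P={5,6,7}:  v_{5} + v_{6} + v_{7} = v_{9} ; sig = [3:1]
  P={2,3,4,5}:  v_{2} + v_{3} + v_{4} + v_{5} = v_{1} ; sig = [4:1]

so the primitive-relation signature multiset is
    |P|=2: 8 collections, coeffs (), (1), (1), (1,1), (1,1,1), (1,1,2), (1,2), (2)
    |P|=3: 2 collections, coeffs (1), (1)
    |P|=4: 1 collection, coeffs (1)


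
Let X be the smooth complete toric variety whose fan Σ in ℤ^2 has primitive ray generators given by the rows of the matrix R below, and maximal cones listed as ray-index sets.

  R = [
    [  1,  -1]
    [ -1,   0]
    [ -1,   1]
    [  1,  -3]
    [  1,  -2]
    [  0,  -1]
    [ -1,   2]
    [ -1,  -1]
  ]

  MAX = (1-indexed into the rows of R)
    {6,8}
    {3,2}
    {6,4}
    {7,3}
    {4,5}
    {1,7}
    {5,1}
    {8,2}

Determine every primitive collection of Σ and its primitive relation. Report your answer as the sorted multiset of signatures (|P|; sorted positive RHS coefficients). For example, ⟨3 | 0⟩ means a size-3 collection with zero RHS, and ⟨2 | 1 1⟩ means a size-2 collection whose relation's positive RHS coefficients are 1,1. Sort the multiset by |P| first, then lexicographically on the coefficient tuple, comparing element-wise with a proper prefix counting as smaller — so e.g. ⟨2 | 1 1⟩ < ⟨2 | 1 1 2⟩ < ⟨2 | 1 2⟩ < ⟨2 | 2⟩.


|primitive collections| = 20. Relations:

  P = {1,3}:  v_{1} + v_{3} = 0  ⟹  sig = ⟨2 | 0⟩
  P = {5,7}:  v_{5} + v_{7} = 0  ⟹  sig = ⟨2 | 0⟩
  P = {1,2}:  v_{1} + v_{2} = v_{6}  ⟹  sig = ⟨2 | 1⟩
  P = {1,6}:  v_{1} + v_{6} = v_{5}  ⟹  sig = ⟨2 | 1⟩
  P = {2,6}:  v_{2} + v_{6} = v_{8}  ⟹  sig = ⟨2 | 1⟩
  P = {3,5}:  v_{3} + v_{5} = v_{6}  ⟹  sig = ⟨2 | 1⟩
  P = {3,6}:  v_{3} + v_{6} = v_{2}  ⟹  sig = ⟨2 | 1⟩
  P = {4,7}:  v_{4} + v_{7} = v_{6}  ⟹  sig = ⟨2 | 1⟩
  P = {5,6}:  v_{5} + v_{6} = v_{4}  ⟹  sig = ⟨2 | 1⟩
  P = {6,7}:  v_{6} + v_{7} = v_{3}  ⟹  sig = ⟨2 | 1⟩
  P = {7,8}:  v_{7} + v_{8} = v_{2} + v_{3}  ⟹  sig = ⟨2 | 1 1⟩
  P = {1,4}:  v_{1} + v_{4} = 2·v_{5}  ⟹  sig = ⟨2 | 2⟩
  P = {1,8}:  v_{1} + v_{8} = 2·v_{6}  ⟹  sig = ⟨2 | 2⟩
  P = {2,5}:  v_{2} + v_{5} = 2·v_{6}  ⟹  sig = ⟨2 | 2⟩
  P = {2,7}:  v_{2} + v_{7} = 2·v_{3}  ⟹  sig = ⟨2 | 2⟩
  P = {3,4}:  v_{3} + v_{4} = 2·v_{6}  ⟹  sig = ⟨2 | 2⟩
  P = {3,8}:  v_{3} + v_{8} = 2·v_{2}  ⟹  sig = ⟨2 | 2⟩
  P = {2,4}:  v_{2} + v_{4} = 3·v_{6}  ⟹  sig = ⟨2 | 3⟩
  P = {5,8}:  v_{5} + v_{8} = 3·v_{6}  ⟹  sig = ⟨2 | 3⟩
  P = {4,8}:  v_{4} + v_{8} = 4·v_{6}  ⟹  sig = ⟨2 | 4⟩

Hence PRS(X_Σ) =
    |P|=2: 20 collections, coeffs (), (), (1), (1), (1), (1), (1), (1), (1), (1), (1,1), (2), (2), (2), (2), (2), (2), (3), (3), (4)


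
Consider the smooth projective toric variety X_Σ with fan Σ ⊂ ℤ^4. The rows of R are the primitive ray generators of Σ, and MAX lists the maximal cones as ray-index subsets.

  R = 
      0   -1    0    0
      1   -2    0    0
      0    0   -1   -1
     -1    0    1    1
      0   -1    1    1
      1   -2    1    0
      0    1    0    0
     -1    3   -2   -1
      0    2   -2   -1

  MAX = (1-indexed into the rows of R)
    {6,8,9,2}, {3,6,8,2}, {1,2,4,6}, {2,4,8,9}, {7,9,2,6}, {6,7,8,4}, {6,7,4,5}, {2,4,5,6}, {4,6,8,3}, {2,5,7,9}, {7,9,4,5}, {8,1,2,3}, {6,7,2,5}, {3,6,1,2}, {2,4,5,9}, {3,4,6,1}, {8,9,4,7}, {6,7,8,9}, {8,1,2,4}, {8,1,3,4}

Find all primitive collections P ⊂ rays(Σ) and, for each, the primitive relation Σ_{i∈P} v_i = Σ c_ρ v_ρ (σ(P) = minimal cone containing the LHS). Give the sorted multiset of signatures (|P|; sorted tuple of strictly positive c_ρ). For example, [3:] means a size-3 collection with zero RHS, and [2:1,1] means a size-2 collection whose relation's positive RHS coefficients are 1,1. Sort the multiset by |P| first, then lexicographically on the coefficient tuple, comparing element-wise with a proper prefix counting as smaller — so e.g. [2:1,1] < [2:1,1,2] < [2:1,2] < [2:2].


Δ(Σ) — 9 vertices, 14 min non-faces:

  P = {1,7}:  v_{1} + v_{7} = 0 ; sig = [2:]
  P = {3,5}:  v_{3} + v_{5} = v_{1} ; sig = [2:1]
  P = {1,5}:  v_{1} + v_{5} = v_{2} + v_{4} ; sig = [2:1,1]
  P = {1,9}:  v_{1} + v_{9} = v_{2} + v_{8} ; sig = [2:1,1]
  P = {3,7}:  v_{3} + v_{7} = v_{6} + v_{8} ; sig = [2:1,1]
  P = {5,8}:  v_{5} + v_{8} = v_{4} + v_{9} ; sig = [2:1,1]
  P = {3,9}:  v_{3} + v_{9} = v_{2} + v_{6} + 2·v_{8} ; sig = [2:1,1,2]
  P = {4,6,9}:  v_{4} + v_{6} + v_{9} = 0 ; sig = [3:]
  P = {1,6,8}:  v_{1} + v_{6} + v_{8} = v_{3} ; sig = [3:1]
  P = {2,4,7}:  v_{2} + v_{4} + v_{7} = v_{5} ; sig = [3:1]
  P = {2,7,8}:  v_{2} + v_{7} + v_{8} = v_{9} ; sig = [3:1]
  P = {5,6,9}:  v_{5} + v_{6} + v_{9} = v_{2} + v_{7} ; sig = [3:1,1]
  P = {2,3,4}:  v_{2} + v_{3} + v_{4} = 2·v_{1} ; sig = [3:2]
  P = {2,4,6,8}:  v_{2} + v_{4} + v_{6} + v_{8} = v_{1} ; sig = [4:1]

Sorted signature multiset PRS(X):
{ [2:],  [2:1],  [2:1,1] ×4,  [2:1,1,2],  [3:],  [3:1] ×3,  [3:1,1],  [3:2],  [4:1] }


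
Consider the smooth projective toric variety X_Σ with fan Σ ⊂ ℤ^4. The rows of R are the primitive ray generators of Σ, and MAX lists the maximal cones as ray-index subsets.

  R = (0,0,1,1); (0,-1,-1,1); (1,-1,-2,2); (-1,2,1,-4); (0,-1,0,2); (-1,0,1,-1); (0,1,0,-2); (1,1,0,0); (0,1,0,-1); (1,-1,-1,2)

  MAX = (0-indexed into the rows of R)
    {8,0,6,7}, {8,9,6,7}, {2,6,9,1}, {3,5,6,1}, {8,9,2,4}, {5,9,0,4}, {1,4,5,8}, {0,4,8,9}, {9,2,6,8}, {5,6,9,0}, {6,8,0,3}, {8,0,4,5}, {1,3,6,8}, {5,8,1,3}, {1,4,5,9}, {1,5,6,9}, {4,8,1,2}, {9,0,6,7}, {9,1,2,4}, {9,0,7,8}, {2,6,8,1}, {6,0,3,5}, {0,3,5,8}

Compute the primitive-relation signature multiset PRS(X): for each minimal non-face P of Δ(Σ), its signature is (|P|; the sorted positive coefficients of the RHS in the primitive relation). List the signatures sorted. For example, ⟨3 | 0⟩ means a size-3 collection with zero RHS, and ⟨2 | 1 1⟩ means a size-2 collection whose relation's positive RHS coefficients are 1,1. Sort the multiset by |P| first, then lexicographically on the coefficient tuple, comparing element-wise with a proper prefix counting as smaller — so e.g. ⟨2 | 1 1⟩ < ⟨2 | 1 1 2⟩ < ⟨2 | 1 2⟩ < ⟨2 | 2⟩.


16 collections generate NE(X_Σ); each relation:

  P={4,6}:  v_{4} + v_{6} = 0  ⟹  sig = ⟨2 | 0⟩
  P={0,1}:  v_{0} + v_{1} = v_{4}  ⟹  sig = ⟨2 | 1⟩
  P={2,5}:  v_{2} + v_{5} = v_{1}  ⟹  sig = ⟨2 | 1⟩
  P={3,9}:  v_{3} + v_{9} = v_{6}  ⟹  sig = ⟨2 | 1⟩
  P={1,7}:  v_{1} + v_{7} = v_{8} + v_{9}  ⟹  sig = ⟨2 | 1 1⟩
  P={3,4}:  v_{3} + v_{4} = v_{5} + v_{8}  ⟹  sig = ⟨2 | 1 1⟩
  P={5,7}:  v_{5} + v_{7} = v_{0} + v_{6}  ⟹  sig = ⟨2 | 1 1⟩
  P={0,2}:  v_{0} + v_{2} = v_{4} + v_{8} + v_{9}  ⟹  sig = ⟨2 | 1 1 1⟩
  P={2,3}:  v_{2} + v_{3} = v_{1} + v_{6} + v_{8}  ⟹  sig = ⟨2 | 1 1 1⟩
  P={4,7}:  v_{4} + v_{7} = v_{0} + v_{8} + v_{9}  ⟹  sig = ⟨2 | 1 1 1⟩
  P={3,7}:  v_{3} + v_{7} = v_{0} + 2·v_{6} + v_{8}  ⟹  sig = ⟨2 | 1 1 2⟩
  P={2,7}:  v_{2} + v_{7} = 2·v_{8} + 2·v_{9}  ⟹  sig = ⟨2 | 2 2⟩
  P={5,8,9}:  v_{5} + v_{8} + v_{9} = 0  ⟹  sig = ⟨3 | 0⟩
  P={1,8,9}:  v_{1} + v_{8} + v_{9} = v_{2}  ⟹  sig = ⟨3 | 1⟩
  P={5,6,8}:  v_{5} + v_{6} + v_{8} = v_{3}  ⟹  sig = ⟨3 | 1⟩
  P={0,6,8,9}:  v_{0} + v_{6} + v_{8} + v_{9} = v_{7}  ⟹  sig = ⟨4 | 1⟩

Hence PRS(X_Σ) =
    |P|=2: 12 collections, coeffs (), (1), (1), (1), (1,1), (1,1), (1,1), (1,1,1), (1,1,1), (1,1,1), (1,1,2), (2,2)
    |P|=3: 3 collections, coeffs (), (1), (1)
    |P|=4: 1 collection, coeffs (1)


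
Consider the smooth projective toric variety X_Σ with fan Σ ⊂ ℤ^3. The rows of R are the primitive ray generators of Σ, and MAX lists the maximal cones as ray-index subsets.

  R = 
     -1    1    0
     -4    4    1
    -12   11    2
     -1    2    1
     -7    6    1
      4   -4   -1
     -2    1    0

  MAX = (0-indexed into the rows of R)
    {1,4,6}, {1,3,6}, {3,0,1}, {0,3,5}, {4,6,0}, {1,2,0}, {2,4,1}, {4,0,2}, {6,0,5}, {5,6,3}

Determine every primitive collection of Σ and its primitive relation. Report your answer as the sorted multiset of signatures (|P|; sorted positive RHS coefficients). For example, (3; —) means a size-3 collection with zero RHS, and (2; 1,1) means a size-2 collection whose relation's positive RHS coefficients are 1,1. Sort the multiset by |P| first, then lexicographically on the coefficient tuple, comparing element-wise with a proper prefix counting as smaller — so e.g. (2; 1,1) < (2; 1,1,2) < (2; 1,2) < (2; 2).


Minimal non-faces — 9 found among 7 rays, 10 max cones:

  • {1,5}:  v_{1} + v_{5} = 0 ; sig = (2; —)
  • {2,5}:  v_{2} + v_{5} = v_{0} + v_{4} ; sig = (2; 1,1)
  • {4,5}:  v_{4} + v_{5} = v_{0} + v_{6} ; sig = (2; 1,1)
  • {2,3}:  v_{2} + v_{3} = v_{0} + 3·v_{1} ; sig = (2; 1,3)
  • {2,6}:  v_{2} + v_{6} = 2·v_{4} ; sig = (2; 2)
  • {3,4}:  v_{3} + v_{4} = 2·v_{1} ; sig = (2; 2)
  • {0,1,4}:  v_{0} + v_{1} + v_{4} = v_{2} ; sig = (3; 1)
  • {0,1,6}:  v_{0} + v_{1} + v_{6} = v_{4} ; sig = (3; 1)
  • {0,3,6}:  v_{0} + v_{3} + v_{6} = v_{1} ; sig = (3; 1)

Signatures (|P|; sorted positive RHS coefficients), sorted:
    |P|=2: 6 collections, coeffs (), (1,1), (1,1), (1,3), (2), (2)
    |P|=3: 3 collections, coeffs (1), (1), (1)


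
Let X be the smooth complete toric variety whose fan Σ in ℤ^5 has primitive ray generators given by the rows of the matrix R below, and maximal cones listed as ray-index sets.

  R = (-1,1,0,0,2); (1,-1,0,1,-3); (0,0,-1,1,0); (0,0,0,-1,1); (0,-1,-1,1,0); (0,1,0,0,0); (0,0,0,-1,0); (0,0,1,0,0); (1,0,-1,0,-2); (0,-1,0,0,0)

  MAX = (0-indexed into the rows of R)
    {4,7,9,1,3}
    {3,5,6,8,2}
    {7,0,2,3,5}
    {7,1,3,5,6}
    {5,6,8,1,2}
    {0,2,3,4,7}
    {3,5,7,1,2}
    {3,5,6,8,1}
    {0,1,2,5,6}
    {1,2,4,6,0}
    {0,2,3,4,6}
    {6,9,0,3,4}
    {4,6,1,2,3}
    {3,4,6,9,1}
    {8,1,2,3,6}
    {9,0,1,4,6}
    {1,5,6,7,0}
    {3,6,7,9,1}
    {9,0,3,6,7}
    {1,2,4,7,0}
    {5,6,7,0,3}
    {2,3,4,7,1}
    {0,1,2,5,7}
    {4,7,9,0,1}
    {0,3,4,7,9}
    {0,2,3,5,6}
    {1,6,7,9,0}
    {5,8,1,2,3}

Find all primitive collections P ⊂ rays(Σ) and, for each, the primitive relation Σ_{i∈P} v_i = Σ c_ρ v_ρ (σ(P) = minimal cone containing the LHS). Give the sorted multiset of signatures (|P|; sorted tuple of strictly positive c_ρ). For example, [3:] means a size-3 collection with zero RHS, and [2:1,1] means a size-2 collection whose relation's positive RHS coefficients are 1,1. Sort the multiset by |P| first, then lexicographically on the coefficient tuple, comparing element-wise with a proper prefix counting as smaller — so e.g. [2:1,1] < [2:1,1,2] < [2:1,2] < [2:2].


11 minimal non-faces of Δ(Σ) (on 10 rays):

  P = {5,9}:  v_{5} + v_{9} = 0 — sig = [2:]
  P = {2,9}:  v_{2} + v_{9} = v_{4} — sig = [2:1]
  P = {4,5}:  v_{4} + v_{5} = v_{2} — sig = [2:1]
  P = {0,8}:  v_{0} + v_{8} = v_{2} + v_{5} + v_{6} — sig = [2:1,1,1]
  P = {7,8}:  v_{7} + v_{8} = v_{1} + v_{3} + v_{5} — sig = [2:1,1,1]
  P = {8,9}:  v_{8} + v_{9} = v_{1} + v_{2} + v_{3} + v_{6} — sig = [2:1,1,1,1]
  P = {4,8}:  v_{4} + v_{8} = v_{1} + 2·v_{2} + v_{3} + v_{6} — sig = [2:1,1,1,2]
  P = {0,1,3}:  v_{0} + v_{1} + v_{3} = 0 — sig = [3:]
  P = {2,6,7}:  v_{2} + v_{6} + v_{7} = 0 — sig = [3:]
  P = {4,6,7}:  v_{4} + v_{6} + v_{7} = v_{9} — sig = [3:1]
  P = {1,2,3,5,6}:  v_{1} + v_{2} + v_{3} + v_{5} + v_{6} = v_{8} — sig = [5:1]

Hence PRS(X_Σ) =
    |P|=2: 7 collections, coeffs (), (1), (1), (1,1,1), (1,1,1), (1,1,1,1), (1,1,1,2)
    |P|=3: 3 collections, coeffs (), (), (1)
    |P|=5: 1 collection, coeffs (1)


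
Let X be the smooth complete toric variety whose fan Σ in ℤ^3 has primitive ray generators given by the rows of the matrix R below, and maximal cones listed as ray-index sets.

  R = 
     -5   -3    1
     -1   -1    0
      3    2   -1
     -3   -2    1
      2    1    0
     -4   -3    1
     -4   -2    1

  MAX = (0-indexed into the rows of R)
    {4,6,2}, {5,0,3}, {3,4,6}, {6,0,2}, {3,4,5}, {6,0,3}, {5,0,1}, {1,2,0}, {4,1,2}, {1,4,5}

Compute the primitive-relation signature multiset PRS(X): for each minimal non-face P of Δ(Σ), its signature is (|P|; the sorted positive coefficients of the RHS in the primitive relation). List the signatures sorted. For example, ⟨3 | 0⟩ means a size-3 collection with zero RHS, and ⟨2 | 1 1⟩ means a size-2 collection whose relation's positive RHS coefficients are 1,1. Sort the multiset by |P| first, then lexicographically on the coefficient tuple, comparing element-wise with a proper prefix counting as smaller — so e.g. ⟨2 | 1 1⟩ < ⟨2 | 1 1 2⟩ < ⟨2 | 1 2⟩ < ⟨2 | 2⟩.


Primitive collections (6):

  {2,3}:  v_{2} + v_{3} = 0 ; sig = ⟨2 | 0⟩
  {0,4}:  v_{0} + v_{4} = v_{3} ; sig = ⟨2 | 1⟩
  {1,3}:  v_{1} + v_{3} = v_{5} ; sig = ⟨2 | 1⟩
  {1,6}:  v_{1} + v_{6} = v_{0} ; sig = ⟨2 | 1⟩
  {2,5}:  v_{2} + v_{5} = v_{1} ; sig = ⟨2 | 1⟩
  {5,6}:  v_{5} + v_{6} = v_{0} + v_{3} ; sig = ⟨2 | 1 1⟩

Sorted signature multiset PRS(X):
    |P|=2: 6 collections, coeffs (), (1), (1), (1), (1), (1,1)
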